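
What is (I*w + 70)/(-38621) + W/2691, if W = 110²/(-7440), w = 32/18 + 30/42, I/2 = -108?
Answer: 283444411/24602855004 ≈ 0.011521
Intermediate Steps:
I = -216 (I = 2*(-108) = -216)
w = 157/63 (w = 32*(1/18) + 30*(1/42) = 16/9 + 5/7 = 157/63 ≈ 2.4921)
W = -605/372 (W = 12100*(-1/7440) = -605/372 ≈ -1.6263)
(I*w + 70)/(-38621) + W/2691 = (-216*157/63 + 70)/(-38621) - 605/372/2691 = (-3768/7 + 70)*(-1/38621) - 605/372*1/2691 = -3278/7*(-1/38621) - 605/1001052 = 298/24577 - 605/1001052 = 283444411/24602855004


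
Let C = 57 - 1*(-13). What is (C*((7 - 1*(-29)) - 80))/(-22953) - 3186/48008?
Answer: 5338313/78709116 ≈ 0.067823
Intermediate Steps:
C = 70 (C = 57 + 13 = 70)
(C*((7 - 1*(-29)) - 80))/(-22953) - 3186/48008 = (70*((7 - 1*(-29)) - 80))/(-22953) - 3186/48008 = (70*((7 + 29) - 80))*(-1/22953) - 3186*1/48008 = (70*(36 - 80))*(-1/22953) - 1593/24004 = (70*(-44))*(-1/22953) - 1593/24004 = -3080*(-1/22953) - 1593/24004 = 440/3279 - 1593/24004 = 5338313/78709116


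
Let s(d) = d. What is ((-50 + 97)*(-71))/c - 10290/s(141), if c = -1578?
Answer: -5255701/74166 ≈ -70.864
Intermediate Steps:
((-50 + 97)*(-71))/c - 10290/s(141) = ((-50 + 97)*(-71))/(-1578) - 10290/141 = (47*(-71))*(-1/1578) - 10290*1/141 = -3337*(-1/1578) - 3430/47 = 3337/1578 - 3430/47 = -5255701/74166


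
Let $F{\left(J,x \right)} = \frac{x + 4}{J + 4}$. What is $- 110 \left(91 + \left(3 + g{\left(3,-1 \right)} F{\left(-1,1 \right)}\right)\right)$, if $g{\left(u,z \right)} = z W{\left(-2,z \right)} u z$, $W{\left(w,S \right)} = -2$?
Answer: $-9240$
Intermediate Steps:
$g{\left(u,z \right)} = - 2 u z^{2}$ ($g{\left(u,z \right)} = z \left(-2\right) u z = - 2 z u z = - 2 u z^{2}$)
$F{\left(J,x \right)} = \frac{4 + x}{4 + J}$
$- 110 \left(91 + \left(3 + g{\left(3,-1 \right)} F{\left(-1,1 \right)}\right)\right) = - 110 \left(91 + \left(3 + \left(-2\right) 3 \left(-1\right)^{2} \frac{4 + 1}{4 - 1}\right)\right) = - 110 \left(91 + \left(3 + \left(-2\right) 3 \cdot 1 \cdot \frac{1}{3} \cdot 5\right)\right) = - 110 \left(91 + \left(3 - 6 \cdot \frac{1}{3} \cdot 5\right)\right) = - 110 \left(91 + \left(3 - 10\right)\right) = - 110 \left(91 - 7\right) = \left(-110\right) 84 = -9240$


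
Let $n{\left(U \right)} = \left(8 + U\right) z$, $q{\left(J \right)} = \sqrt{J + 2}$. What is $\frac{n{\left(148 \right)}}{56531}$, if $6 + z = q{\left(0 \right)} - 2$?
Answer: $- \frac{1248}{56531} + \frac{156 \sqrt{2}}{56531} \approx -0.018174$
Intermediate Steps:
$q{\left(J \right)} = \sqrt{2 + J}$
$z = -8 + \sqrt{2}$ ($z = -6 - \left(2 - \sqrt{2 + 0}\right) = -6 - \left(2 - \sqrt{2}\right) = -8 + \sqrt{2} \approx -6.5858$)
$n{\left(U \right)} = \left(-8 + \sqrt{2}\right) \left(8 + U\right)$ ($n{\left(U \right)} = \left(8 + U\right) \left(-8 + \sqrt{2}\right) = \left(-8 + \sqrt{2}\right) \left(8 + U\right)$)
$\frac{n{\left(148 \right)}}{56531} = \frac{\left(-1\right) \left(8 + 148\right) \left(8 - \sqrt{2}\right)}{56531} = \left(-1\right) 156 \left(8 - \sqrt{2}\right) \frac{1}{56531} = \left(-1248 + 156 \sqrt{2}\right) \frac{1}{56531} = - \frac{1248}{56531} + \frac{156 \sqrt{2}}{56531}$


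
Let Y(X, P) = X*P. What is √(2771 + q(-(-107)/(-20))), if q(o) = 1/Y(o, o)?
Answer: √31725579/107 ≈ 52.641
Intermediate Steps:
Y(X, P) = P*X
q(o) = o⁻² (q(o) = 1/(o*o) = 1/(o²) = o⁻²)
√(2771 + q(-(-107)/(-20))) = √(2771 + (-(-107)/(-20))⁻²) = √(2771 + (-(-107)*(-1)/20)⁻²) = √(2771 + (-1*107/20)⁻²) = √(2771 + (-107/20)⁻²) = √(2771 + 400/11449) = √(31725579/11449) = √31725579/107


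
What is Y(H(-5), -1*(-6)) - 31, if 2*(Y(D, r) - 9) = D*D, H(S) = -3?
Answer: -35/2 ≈ -17.500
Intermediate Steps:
Y(D, r) = 9 + D²/2 (Y(D, r) = 9 + (D*D)/2 = 9 + D²/2)
Y(H(-5), -1*(-6)) - 31 = (9 + (½)*(-3)²) - 31 = (9 + (½)*9) - 31 = (9 + 9/2) - 31 = 27/2 - 31 = -35/2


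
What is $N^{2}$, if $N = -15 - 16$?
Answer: $961$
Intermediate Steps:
$N = -31$ ($N = -15 - 16 = -31$)
$N^{2} = \left(-31\right)^{2} = 961$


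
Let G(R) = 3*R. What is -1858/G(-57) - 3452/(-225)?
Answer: 37346/1425 ≈ 26.208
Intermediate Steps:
-1858/G(-57) - 3452/(-225) = -1858/(3*(-57)) - 3452/(-225) = -1858/(-171) - 3452*(-1/225) = -1858*(-1/171) + 3452/225 = 1858/171 + 3452/225 = 37346/1425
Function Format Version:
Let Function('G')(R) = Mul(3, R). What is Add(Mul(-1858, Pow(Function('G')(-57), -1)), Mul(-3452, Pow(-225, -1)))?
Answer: Rational(37346, 1425) ≈ 26.208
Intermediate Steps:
Add(Mul(-1858, Pow(Function('G')(-57), -1)), Mul(-3452, Pow(-225, -1))) = Add(Mul(-1858, Pow(Mul(3, -57), -1)), Mul(-3452, Pow(-225, -1))) = Add(Mul(-1858, Pow(-171, -1)), Mul(-3452, Rational(-1, 225))) = Add(Mul(-1858, Rational(-1, 171)), Rational(3452, 225)) = Add(Rational(1858, 171), Rational(3452, 225)) = Rational(37346, 1425)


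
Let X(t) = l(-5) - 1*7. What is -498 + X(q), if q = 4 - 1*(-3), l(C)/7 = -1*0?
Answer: -505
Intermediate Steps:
l(C) = 0 (l(C) = 7*(-1*0) = 7*0 = 0)
q = 7 (q = 4 + 3 = 7)
X(t) = -7 (X(t) = 0 - 1*7 = 0 - 7 = -7)
-498 + X(q) = -498 - 7 = -505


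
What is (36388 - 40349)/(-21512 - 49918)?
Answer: 3961/71430 ≈ 0.055453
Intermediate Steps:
(36388 - 40349)/(-21512 - 49918) = -3961/(-71430) = -3961*(-1/71430) = 3961/71430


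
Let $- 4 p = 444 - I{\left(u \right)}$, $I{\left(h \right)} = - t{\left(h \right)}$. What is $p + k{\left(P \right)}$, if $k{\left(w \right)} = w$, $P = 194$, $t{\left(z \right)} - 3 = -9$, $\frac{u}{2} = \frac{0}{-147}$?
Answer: $\frac{169}{2} \approx 84.5$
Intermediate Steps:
$u = 0$ ($u = 2 \frac{0}{-147} = 2 \cdot 0 \left(- \frac{1}{147}\right) = 2 \cdot 0 = 0$)
$t{\left(z \right)} = -6$ ($t{\left(z \right)} = 3 - 9 = -6$)
$I{\left(h \right)} = 6$ ($I{\left(h \right)} = \left(-1\right) \left(-6\right) = 6$)
$p = - \frac{219}{2}$ ($p = - \frac{444 - 6}{4} = \left(- \frac{1}{4}\right) 438 = - \frac{219}{2} \approx -109.5$)
$p + k{\left(P \right)} = - \frac{219}{2} + 194 = \frac{169}{2}$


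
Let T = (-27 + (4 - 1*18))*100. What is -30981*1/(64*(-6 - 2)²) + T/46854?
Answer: -734188687/95956992 ≈ -7.6512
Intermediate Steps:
T = -4100 (T = (-27 + (4 - 18))*100 = (-27 - 14)*100 = -41*100 = -4100)
-30981*1/(64*(-6 - 2)²) + T/46854 = -30981*1/(64*(-6 - 2)²) - 4100/46854 = -30981/((8*(-8))²) - 4100*1/46854 = -30981/((-64)²) - 2050/23427 = -30981/4096 - 2050/23427 = -734188687/95956992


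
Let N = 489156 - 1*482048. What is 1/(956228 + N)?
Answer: 1/963336 ≈ 1.0381e-6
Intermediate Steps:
N = 7108 (N = 489156 - 482048 = 7108)
1/(956228 + N) = 1/(956228 + 7108) = 1/963336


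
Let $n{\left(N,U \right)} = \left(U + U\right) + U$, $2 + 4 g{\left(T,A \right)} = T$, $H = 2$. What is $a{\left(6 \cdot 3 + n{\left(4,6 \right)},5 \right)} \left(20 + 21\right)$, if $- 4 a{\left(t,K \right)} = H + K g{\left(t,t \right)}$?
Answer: $- \frac{3649}{8} \approx -456.13$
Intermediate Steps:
$g{\left(T,A \right)} = - \frac{1}{2} + \frac{T}{4}$
$n{\left(N,U \right)} = 3 U$ ($n{\left(N,U \right)} = 2 U + U = 3 U$)
$a{\left(t,K \right)} = - \frac{1}{2} - \frac{K \left(- \frac{1}{2} + \frac{t}{4}\right)}{4}$ ($a{\left(t,K \right)} = - \frac{2 + K \left(- \frac{1}{2} + \frac{t}{4}\right)}{4} = - \frac{1}{2} - \frac{K \left(- \frac{1}{2} + \frac{t}{4}\right)}{4}$)
$a{\left(6 \cdot 3 + n{\left(4,6 \right)},5 \right)} \left(20 + 21\right) = \left(- \frac{1}{2} - \frac{5 \left(-2 + \left(6 \cdot 3 + 3 \cdot 6\right)\right)}{16}\right) \left(20 + 21\right) = \left(- \frac{1}{2} - \frac{5 \left(-2 + \left(18 + 18\right)\right)}{16}\right) 41 = \left(- \frac{1}{2} - \frac{5 \left(-2 + 36\right)}{16}\right) 41 = \left(- \frac{1}{2} - \frac{5}{16} \cdot 34\right) 41 = \left(- \frac{1}{2} - \frac{85}{8}\right) 41 = \left(- \frac{89}{8}\right) 41 = - \frac{3649}{8}$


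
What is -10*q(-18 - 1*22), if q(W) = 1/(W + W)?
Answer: 1/8 ≈ 0.12500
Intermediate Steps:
q(W) = 1/(2*W)
-10*q(-18 - 1*22) = -5/(-18 - 1*22) = -5/(-18 - 22) = -5/(-40) = -5*(-1)/40 = -10*(-1/80) = 1/8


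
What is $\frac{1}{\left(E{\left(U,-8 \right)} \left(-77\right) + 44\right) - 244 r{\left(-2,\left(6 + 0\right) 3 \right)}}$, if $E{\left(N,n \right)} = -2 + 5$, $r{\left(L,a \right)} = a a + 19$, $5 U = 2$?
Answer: $- \frac{1}{83879} \approx -1.1922 \cdot 10^{-5}$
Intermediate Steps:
$U = \frac{2}{5}$ ($U = \frac{1}{5} \cdot 2 = \frac{2}{5} \approx 0.4$)
$r{\left(L,a \right)} = 19 + a^{2}$ ($r{\left(L,a \right)} = a^{2} + 19 = 19 + a^{2}$)
$E{\left(N,n \right)} = 3$
$\frac{1}{\left(E{\left(U,-8 \right)} \left(-77\right) + 44\right) - 244 r{\left(-2,\left(6 + 0\right) 3 \right)}} = \frac{1}{\left(3 \left(-77\right) + 44\right) - 244 \left(19 + \left(\left(6 + 0\right) 3\right)^{2}\right)} = \frac{1}{\left(-231 + 44\right) - 244 \left(19 + \left(6 \cdot 3\right)^{2}\right)} = \frac{1}{-187 - 244 \left(19 + 18^{2}\right)} = \frac{1}{-187 - 244 \left(19 + 324\right)} = \frac{1}{-187 - 83692} = \frac{1}{-83879} = - \frac{1}{83879}$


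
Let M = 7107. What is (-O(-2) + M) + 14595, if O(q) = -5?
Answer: 21707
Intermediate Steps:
(-O(-2) + M) + 14595 = (-1*(-5) + 7107) + 14595 = (5 + 7107) + 14595 = 7112 + 14595 = 21707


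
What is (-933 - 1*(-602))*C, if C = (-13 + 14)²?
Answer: -331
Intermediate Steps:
C = 1 (C = 1² = 1)
(-933 - 1*(-602))*C = (-933 - 1*(-602))*1 = (-933 + 602)*1 = -331*1 = -331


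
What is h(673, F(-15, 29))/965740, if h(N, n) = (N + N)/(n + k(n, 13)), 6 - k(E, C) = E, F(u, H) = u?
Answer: 673/2897220 ≈ 0.00023229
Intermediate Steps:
k(E, C) = 6 - E
h(N, n) = N/3 (h(N, n) = (N + N)/(n + (6 - n)) = (2*N)/6 = (2*N)*(1/6) = N/3)
h(673, F(-15, 29))/965740 = ((1/3)*673)/965740 = (673/3)*(1/965740) = 673/2897220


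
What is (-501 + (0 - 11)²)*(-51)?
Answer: 19380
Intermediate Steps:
(-501 + (0 - 11)²)*(-51) = (-501 + (-11)²)*(-51) = (-501 + 121)*(-51) = -380*(-51) = 19380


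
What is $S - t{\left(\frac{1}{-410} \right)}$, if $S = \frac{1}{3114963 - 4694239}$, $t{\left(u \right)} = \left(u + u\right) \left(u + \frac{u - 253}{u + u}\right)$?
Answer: $\frac{16791536740827}{66369073900} \approx 253.0$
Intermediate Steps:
$t{\left(u \right)} = 2 u \left(u + \frac{-253 + u}{2 u}\right)$
$S = - \frac{1}{1579276}$ ($S = \frac{1}{-1579276} = - \frac{1}{1579276} \approx -6.332 \cdot 10^{-7}$)
$S - t{\left(\frac{1}{-410} \right)} = - \frac{1}{1579276} - \left(-253 + \frac{1}{-410} + 2 \left(\frac{1}{-410}\right)^{2}\right) = - \frac{1}{1579276} - \left(-253 - \frac{1}{410} + 2 \left(- \frac{1}{410}\right)^{2}\right) = - \frac{1}{1579276} - \left(-253 - \frac{1}{410} + 2 \cdot \frac{1}{168100}\right) = - \frac{1}{1579276} - \left(-253 - \frac{1}{410} + \frac{1}{84050}\right) = - \frac{1}{1579276} - - \frac{10632427}{42025} = - \frac{1}{1579276} + \frac{10632427}{42025} = \frac{16791536740827}{66369073900}$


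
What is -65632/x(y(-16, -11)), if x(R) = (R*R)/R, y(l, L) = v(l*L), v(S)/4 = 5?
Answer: -16408/5 ≈ -3281.6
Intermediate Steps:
v(S) = 20 (v(S) = 4*5 = 20)
y(l, L) = 20
x(R) = R (x(R) = R²/R = R)
-65632/x(y(-16, -11)) = -65632/20 = -65632*1/20 = -16408/5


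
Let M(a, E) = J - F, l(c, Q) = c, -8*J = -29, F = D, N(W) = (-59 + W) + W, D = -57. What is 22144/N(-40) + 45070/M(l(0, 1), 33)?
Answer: 7875600/13483 ≈ 584.11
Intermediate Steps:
N(W) = -59 + 2*W
F = -57
J = 29/8 (J = -1/8*(-29) = 29/8 ≈ 3.6250)
M(a, E) = 485/8 (M(a, E) = 29/8 - 1*(-57) = 29/8 + 57 = 485/8)
22144/N(-40) + 45070/M(l(0, 1), 33) = 22144/(-59 + 2*(-40)) + 45070/(485/8) = 22144/(-59 - 80) + 45070*(8/485) = 22144/(-139) + 72112/97 = 22144*(-1/139) + 72112/97 = -22144/139 + 72112/97 = 7875600/13483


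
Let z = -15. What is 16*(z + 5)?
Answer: -160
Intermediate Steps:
16*(z + 5) = 16*(-15 + 5) = 16*(-10) = -160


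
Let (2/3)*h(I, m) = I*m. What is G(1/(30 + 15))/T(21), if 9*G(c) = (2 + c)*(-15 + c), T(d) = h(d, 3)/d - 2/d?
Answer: -858676/1123875 ≈ -0.76403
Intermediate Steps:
h(I, m) = 3*I*m/2 (h(I, m) = 3*(I*m)/2 = 3*I*m/2)
T(d) = 9/2 - 2/d (T(d) = ((3/2)*d*3)/d - 2/d = (9*d/2)/d - 2/d = 9/2 - 2/d)
G(c) = (-15 + c)*(2 + c)/9 (G(c) = ((2 + c)*(-15 + c))/9 = ((-15 + c)*(2 + c))/9 = (-15 + c)*(2 + c)/9)
G(1/(30 + 15))/T(21) = (-10/3 - 13/(9*(30 + 15)) + (1/(30 + 15))**2/9)/(9/2 - 2/21) = (-10/3 - 13/9/45 + (1/45)**2/9)/(9/2 - 2*1/21) = (-10/3 - 13/9*1/45 + (1/45)**2/9)/(9/2 - 2/21) = (-10/3 - 13/405 + (1/9)*(1/2025))/(185/42) = (-10/3 - 13/405 + 1/18225)*(42/185) = -61334/18225*42/185 = -858676/1123875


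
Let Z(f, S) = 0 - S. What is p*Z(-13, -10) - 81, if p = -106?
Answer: -1141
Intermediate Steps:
Z(f, S) = -S
p*Z(-13, -10) - 81 = -(-106)*(-10) - 81 = -106*10 - 81 = -1060 - 81 = -1141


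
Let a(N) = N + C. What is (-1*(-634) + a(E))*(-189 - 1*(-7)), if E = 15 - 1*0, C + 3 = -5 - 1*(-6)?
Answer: -117754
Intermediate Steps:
C = -2 (C = -3 + (-5 - 1*(-6)) = -3 + (-5 + 6) = -3 + 1 = -2)
E = 15 (E = 15 + 0 = 15)
a(N) = -2 + N (a(N) = N - 2 = -2 + N)
(-1*(-634) + a(E))*(-189 - 1*(-7)) = (-1*(-634) + (-2 + 15))*(-189 - 1*(-7)) = (634 + 13)*(-189 + 7) = 647*(-182) = -117754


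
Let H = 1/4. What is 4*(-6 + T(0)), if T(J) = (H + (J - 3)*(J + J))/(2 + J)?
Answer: -47/2 ≈ -23.500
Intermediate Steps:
H = ¼ ≈ 0.25000
T(J) = (¼ + 2*J*(-3 + J))/(2 + J) (T(J) = (¼ + (J - 3)*(J + J))/(2 + J) = (¼ + (-3 + J)*(2*J))/(2 + J) = (¼ + 2*J*(-3 + J))/(2 + J))
4*(-6 + T(0)) = 4*(-6 + (1 - 24*0 + 8*0²)/(4*(2 + 0))) = 4*(-6 + (¼)*(1 + 0 + 8*0)/2) = 4*(-6 + (¼)*(½)*(1 + 0 + 0)) = 4*(-6 + (¼)*(½)*1) = 4*(-6 + ⅛) = 4*(-47/8) = -47/2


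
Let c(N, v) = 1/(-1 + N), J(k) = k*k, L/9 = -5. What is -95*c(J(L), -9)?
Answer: -95/2024 ≈ -0.046937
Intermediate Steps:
L = -45 (L = 9*(-5) = -45)
J(k) = k**2
-95*c(J(L), -9) = -95/(-1 + (-45)**2) = -95/(-1 + 2025) = -95/2024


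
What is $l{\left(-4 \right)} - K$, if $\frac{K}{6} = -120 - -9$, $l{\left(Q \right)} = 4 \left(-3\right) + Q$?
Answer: $650$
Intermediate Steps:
$l{\left(Q \right)} = -12 + Q$
$K = -666$ ($K = 6 \left(-120 - -9\right) = 6 \left(-120 + 9\right) = 6 \left(-111\right) = -666$)
$l{\left(-4 \right)} - K = \left(-12 - 4\right) - -666 = -16 + 666 = 650$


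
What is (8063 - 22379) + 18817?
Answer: 4501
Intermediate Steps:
(8063 - 22379) + 18817 = -14316 + 18817 = 4501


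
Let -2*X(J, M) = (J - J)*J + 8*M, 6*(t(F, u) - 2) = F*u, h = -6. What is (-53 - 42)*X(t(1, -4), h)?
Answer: -2280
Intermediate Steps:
t(F, u) = 2 + F*u/6 (t(F, u) = 2 + (F*u)/6 = 2 + F*u/6)
X(J, M) = -4*M (X(J, M) = -((J - J)*J + 8*M)/2 = -(0*J + 8*M)/2 = -(0 + 8*M)/2 = -4*M)
(-53 - 42)*X(t(1, -4), h) = (-53 - 42)*(-4*(-6)) = -95*24 = -2280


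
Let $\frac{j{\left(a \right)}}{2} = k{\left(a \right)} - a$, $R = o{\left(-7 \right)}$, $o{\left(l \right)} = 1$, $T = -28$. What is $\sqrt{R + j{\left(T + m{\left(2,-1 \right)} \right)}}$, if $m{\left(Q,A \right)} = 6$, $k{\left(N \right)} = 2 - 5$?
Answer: $\sqrt{39} \approx 6.245$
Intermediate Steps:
$k{\left(N \right)} = -3$
$R = 1$
$j{\left(a \right)} = -6 - 2 a$ ($j{\left(a \right)} = 2 \left(-3 - a\right) = -6 - 2 a$)
$\sqrt{R + j{\left(T + m{\left(2,-1 \right)} \right)}} = \sqrt{1 - \left(6 + 2 \left(-28 + 6\right)\right)} = \sqrt{1 - -38} = \sqrt{1 + \left(-6 + 44\right)} = \sqrt{1 + 38} = \sqrt{39}$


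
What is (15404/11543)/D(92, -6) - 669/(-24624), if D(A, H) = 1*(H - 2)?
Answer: -13230415/94744944 ≈ -0.13964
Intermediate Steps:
D(A, H) = -2 + H (D(A, H) = 1*(-2 + H) = -2 + H)
(15404/11543)/D(92, -6) - 669/(-24624) = (15404/11543)/(-2 - 6) - 669/(-24624) = (15404*(1/11543))/(-8) - 669*(-1/24624) = (15404/11543)*(-⅛) + 223/8208 = -3851/23086 + 223/8208 = -13230415/94744944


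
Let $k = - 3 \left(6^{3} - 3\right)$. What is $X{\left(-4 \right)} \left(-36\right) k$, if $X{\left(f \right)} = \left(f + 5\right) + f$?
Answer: $-69012$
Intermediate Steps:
$k = -639$ ($k = - 3 \left(216 - 3\right) = \left(-3\right) 213 = -639$)
$X{\left(f \right)} = 5 + 2 f$ ($X{\left(f \right)} = \left(5 + f\right) + f = 5 + 2 f$)
$X{\left(-4 \right)} \left(-36\right) k = \left(5 + 2 \left(-4\right)\right) \left(-36\right) \left(-639\right) = \left(5 - 8\right) \left(-36\right) \left(-639\right) = \left(-3\right) \left(-36\right) \left(-639\right) = 108 \left(-639\right) = -69012$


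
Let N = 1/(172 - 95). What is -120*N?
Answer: -120/77 ≈ -1.5584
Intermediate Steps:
N = 1/77 ≈ 0.012987
-120*N = -120*1/77 = -120/77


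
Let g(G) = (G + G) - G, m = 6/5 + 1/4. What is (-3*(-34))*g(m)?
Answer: 1479/10 ≈ 147.90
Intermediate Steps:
m = 29/20 (m = 6*(⅕) + 1*(¼) = 6/5 + ¼ = 29/20 ≈ 1.4500)
g(G) = G (g(G) = 2*G - G = G)
(-3*(-34))*g(m) = -3*(-34)*(29/20) = 102*(29/20) = 1479/10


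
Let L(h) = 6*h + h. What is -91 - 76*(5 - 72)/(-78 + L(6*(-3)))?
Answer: -5914/51 ≈ -115.96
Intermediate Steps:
L(h) = 7*h
-91 - 76*(5 - 72)/(-78 + L(6*(-3))) = -91 - 76*(5 - 72)/(-78 + 7*(6*(-3))) = -91 - (-5092)/(-78 + 7*(-18)) = -91 - (-5092)/(-78 - 126) = -91 - (-5092)/(-204) = -91 - (-5092)*(-1)/204 = -91 - 76*67/204 = -91 - 1273/51 = -5914/51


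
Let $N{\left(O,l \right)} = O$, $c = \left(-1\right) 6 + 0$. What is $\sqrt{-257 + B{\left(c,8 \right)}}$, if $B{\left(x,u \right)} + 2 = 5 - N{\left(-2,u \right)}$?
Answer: $6 i \sqrt{7} \approx 15.875 i$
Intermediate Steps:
$c = -6$ ($c = -6 + 0 = -6$)
$B{\left(x,u \right)} = 5$ ($B{\left(x,u \right)} = -2 + \left(5 - -2\right) = -2 + \left(5 + 2\right) = -2 + 7 = 5$)
$\sqrt{-257 + B{\left(c,8 \right)}} = \sqrt{-257 + 5} = \sqrt{-252} = 6 i \sqrt{7}$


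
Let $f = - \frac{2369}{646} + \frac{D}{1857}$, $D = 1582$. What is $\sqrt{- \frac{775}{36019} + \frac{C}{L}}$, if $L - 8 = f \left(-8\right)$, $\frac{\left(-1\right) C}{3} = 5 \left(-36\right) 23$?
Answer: $\frac{2 \sqrt{2764561068005458374076685}}{164854748777} \approx 20.172$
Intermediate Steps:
$C = 12420$ ($C = - 3 \cdot 5 \left(-36\right) 23 = - 3 \left(\left(-180\right) 23\right) = \left(-3\right) \left(-4140\right) = 12420$)
$f = - \frac{3377261}{1199622}$ ($f = - \frac{2369}{646} + \frac{1582}{1857} = - \frac{3377261}{1199622} \approx -2.8153$)
$L = \frac{18307532}{599811}$ ($L = 8 - - \frac{13509044}{599811} = 8 + \frac{13509044}{599811} = \frac{18307532}{599811} \approx 30.522$)
$\sqrt{- \frac{775}{36019} + \frac{C}{L}} = \sqrt{- \frac{775}{36019} + \frac{12420}{\frac{18307532}{599811}}} = \sqrt{\left(-775\right) \frac{1}{36019} + 12420 \cdot \frac{599811}{18307532}} = \sqrt{- \frac{775}{36019} + \frac{1862413155}{4576883}} = \sqrt{\frac{67078712345620}{164854748777}} = \frac{2 \sqrt{2764561068005458374076685}}{164854748777}$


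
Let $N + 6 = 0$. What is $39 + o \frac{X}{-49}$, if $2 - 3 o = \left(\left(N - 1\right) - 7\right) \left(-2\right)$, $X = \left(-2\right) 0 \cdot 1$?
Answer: $39$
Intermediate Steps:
$N = -6$ ($N = -6 + 0 = -6$)
$X = 0$ ($X = 0 \cdot 1 = 0$)
$o = - \frac{26}{3}$ ($o = \frac{2}{3} - \frac{\left(\left(-6 - 1\right) - 7\right) \left(-2\right)}{3} = \frac{2}{3} - \frac{\left(-7 - 7\right) \left(-2\right)}{3} = \frac{2}{3} - \frac{\left(-14\right) \left(-2\right)}{3} = \frac{2}{3} - \frac{28}{3} = - \frac{26}{3} \approx -8.6667$)
$39 + o \frac{X}{-49} = 39 - \frac{26 \frac{0}{-49}}{3} = 39 - \frac{26 \cdot 0 \left(- \frac{1}{49}\right)}{3} = 39 - 0 = 39 + 0 = 39$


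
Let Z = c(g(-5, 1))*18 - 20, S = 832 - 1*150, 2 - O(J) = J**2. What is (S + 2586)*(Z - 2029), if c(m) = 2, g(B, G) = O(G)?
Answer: -6578484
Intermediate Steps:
O(J) = 2 - J**2
S = 682 (S = 832 - 150 = 682)
g(B, G) = 2 - G**2
Z = 16 (Z = 2*18 - 20 = 36 - 20 = 16)
(S + 2586)*(Z - 2029) = (682 + 2586)*(16 - 2029) = 3268*(-2013) = -6578484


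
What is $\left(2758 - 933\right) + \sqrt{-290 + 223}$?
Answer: $1825 + i \sqrt{67} \approx 1825.0 + 8.1853 i$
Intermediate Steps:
$\left(2758 - 933\right) + \sqrt{-290 + 223} = 1825 + \sqrt{-67} = 1825 + i \sqrt{67}$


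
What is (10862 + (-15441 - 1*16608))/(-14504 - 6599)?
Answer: 21187/21103 ≈ 1.0040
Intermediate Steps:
(10862 + (-15441 - 1*16608))/(-14504 - 6599) = (10862 + (-15441 - 16608))/(-21103) = (10862 - 32049)*(-1/21103) = -21187*(-1/21103) = 21187/21103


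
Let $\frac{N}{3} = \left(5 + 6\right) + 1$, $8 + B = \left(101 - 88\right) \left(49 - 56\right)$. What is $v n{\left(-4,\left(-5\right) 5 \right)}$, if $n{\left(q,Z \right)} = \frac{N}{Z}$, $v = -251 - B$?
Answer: $\frac{5472}{25} \approx 218.88$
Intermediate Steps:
$B = -99$ ($B = -8 + \left(101 - 88\right) \left(49 - 56\right) = -8 + 13 \left(-7\right) = -8 - 91 = -99$)
$N = 36$ ($N = 3 \left(\left(5 + 6\right) + 1\right) = 3 \left(11 + 1\right) = 3 \cdot 12 = 36$)
$v = -152$ ($v = -251 - -99 = -251 + 99 = -152$)
$n{\left(q,Z \right)} = \frac{36}{Z}$
$v n{\left(-4,\left(-5\right) 5 \right)} = - 152 \frac{36}{\left(-5\right) 5} = - 152 \frac{36}{-25} = - 152 \cdot 36 \left(- \frac{1}{25}\right) = \left(-152\right) \left(- \frac{36}{25}\right) = \frac{5472}{25}$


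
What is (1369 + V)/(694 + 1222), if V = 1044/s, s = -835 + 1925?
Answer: 746627/1044220 ≈ 0.71501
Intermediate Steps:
s = 1090
V = 522/545 (V = 1044/1090 = 1044*(1/1090) = 522/545 ≈ 0.95780)
(1369 + V)/(694 + 1222) = (1369 + 522/545)/(694 + 1222) = (746627/545)/1916 = (746627/545)*(1/1916) = 746627/1044220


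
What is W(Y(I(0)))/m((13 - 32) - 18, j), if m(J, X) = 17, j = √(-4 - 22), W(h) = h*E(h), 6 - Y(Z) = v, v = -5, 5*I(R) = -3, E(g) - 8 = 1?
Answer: 99/17 ≈ 5.8235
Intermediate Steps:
E(g) = 9 (E(g) = 8 + 1 = 9)
I(R) = -⅗ (I(R) = (⅕)*(-3) = -⅗)
Y(Z) = 11 (Y(Z) = 6 - 1*(-5) = 6 + 5 = 11)
W(h) = 9*h (W(h) = h*9 = 9*h)
j = I*√26 (j = √(-26) = I*√26 ≈ 5.099*I)
W(Y(I(0)))/m((13 - 32) - 18, j) = (9*11)/17 = 99*(1/17) = 99/17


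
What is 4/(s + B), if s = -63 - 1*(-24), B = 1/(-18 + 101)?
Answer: -83/809 ≈ -0.10260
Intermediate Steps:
B = 1/83 ≈ 0.012048
s = -39 (s = -63 + 24 = -39)
4/(s + B) = 4/(-39 + 1/83) = 4/(-3236/83) = -83/3236*4 = -83/809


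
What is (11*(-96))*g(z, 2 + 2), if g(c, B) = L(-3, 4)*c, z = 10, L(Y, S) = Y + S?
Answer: -10560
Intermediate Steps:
L(Y, S) = S + Y
g(c, B) = c (g(c, B) = (4 - 3)*c = 1*c = c)
(11*(-96))*g(z, 2 + 2) = (11*(-96))*10 = -1056*10 = -10560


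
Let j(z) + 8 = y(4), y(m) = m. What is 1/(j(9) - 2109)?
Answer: -1/2113 ≈ -0.00047326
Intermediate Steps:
j(z) = -4 (j(z) = -8 + 4 = -4)
1/(j(9) - 2109) = 1/(-4 - 2109) = 1/(-2113) = -1/2113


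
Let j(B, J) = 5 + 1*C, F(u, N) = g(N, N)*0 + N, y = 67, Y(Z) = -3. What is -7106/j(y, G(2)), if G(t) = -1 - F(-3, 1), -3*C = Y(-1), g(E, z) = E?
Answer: -3553/3 ≈ -1184.3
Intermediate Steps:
C = 1 (C = -1/3*(-3) = 1)
F(u, N) = N (F(u, N) = N*0 + N = 0 + N = N)
G(t) = -2 (G(t) = -1 - 1*1 = -1 - 1 = -2)
j(B, J) = 6 (j(B, J) = 5 + 1*1 = 5 + 1 = 6)
-7106/j(y, G(2)) = -7106/6 = -7106*1/6 = -3553/3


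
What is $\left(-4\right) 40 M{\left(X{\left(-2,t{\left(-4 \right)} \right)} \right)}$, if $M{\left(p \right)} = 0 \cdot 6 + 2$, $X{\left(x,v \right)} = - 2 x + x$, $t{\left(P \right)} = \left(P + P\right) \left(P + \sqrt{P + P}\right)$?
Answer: $-320$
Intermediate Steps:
$t{\left(P \right)} = 2 P \left(P + \sqrt{2} \sqrt{P}\right)$ ($t{\left(P \right)} = 2 P \left(P + \sqrt{2 P}\right) = 2 P \left(P + \sqrt{2} \sqrt{P}\right)$)
$X{\left(x,v \right)} = - x$
$M{\left(p \right)} = 2$ ($M{\left(p \right)} = 0 + 2 = 2$)
$\left(-4\right) 40 M{\left(X{\left(-2,t{\left(-4 \right)} \right)} \right)} = \left(-4\right) 40 \cdot 2 = \left(-160\right) 2 = -320$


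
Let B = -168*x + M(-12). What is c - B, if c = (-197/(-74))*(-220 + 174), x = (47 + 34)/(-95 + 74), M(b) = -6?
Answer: -28285/37 ≈ -764.46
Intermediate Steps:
x = -27/7 (x = 81/(-21) = 81*(-1/21) = -27/7 ≈ -3.8571)
B = 642 (B = -168*(-27/7) - 6 = 648 - 6 = 642)
c = -4531/37 (c = -197*(-1/74)*(-46) = (197/74)*(-46) = -4531/37 ≈ -122.46)
c - B = -4531/37 - 1*642 = -4531/37 - 642 = -28285/37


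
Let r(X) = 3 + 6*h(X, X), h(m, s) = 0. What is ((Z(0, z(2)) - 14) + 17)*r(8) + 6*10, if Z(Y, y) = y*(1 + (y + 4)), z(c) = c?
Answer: 111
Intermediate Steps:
Z(Y, y) = y*(5 + y) (Z(Y, y) = y*(1 + (4 + y)) = y*(5 + y))
r(X) = 3 (r(X) = 3 + 6*0 = 3 + 0 = 3)
((Z(0, z(2)) - 14) + 17)*r(8) + 6*10 = ((2*(5 + 2) - 14) + 17)*3 + 6*10 = ((2*7 - 14) + 17)*3 + 60 = ((14 - 14) + 17)*3 + 60 = (0 + 17)*3 + 60 = 17*3 + 60 = 51 + 60 = 111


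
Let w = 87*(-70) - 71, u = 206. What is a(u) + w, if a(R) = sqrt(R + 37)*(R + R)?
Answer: -6161 + 3708*sqrt(3) ≈ 261.44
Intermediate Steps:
w = -6161 (w = -6090 - 71 = -6161)
a(R) = 2*R*sqrt(37 + R) (a(R) = sqrt(37 + R)*(2*R) = 2*R*sqrt(37 + R))
a(u) + w = 2*206*sqrt(37 + 206) - 6161 = 2*206*sqrt(243) - 6161 = 2*206*(9*sqrt(3)) - 6161 = 3708*sqrt(3) - 6161 = -6161 + 3708*sqrt(3)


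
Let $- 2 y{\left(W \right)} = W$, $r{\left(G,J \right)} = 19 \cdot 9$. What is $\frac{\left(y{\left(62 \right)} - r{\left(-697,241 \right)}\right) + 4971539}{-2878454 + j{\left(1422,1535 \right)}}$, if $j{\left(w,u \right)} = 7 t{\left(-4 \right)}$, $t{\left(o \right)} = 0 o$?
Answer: $- \frac{4971337}{2878454} \approx -1.7271$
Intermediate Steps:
$r{\left(G,J \right)} = 171$
$y{\left(W \right)} = - \frac{W}{2}$
$t{\left(o \right)} = 0$
$j{\left(w,u \right)} = 0$ ($j{\left(w,u \right)} = 7 \cdot 0 = 0$)
$\frac{\left(y{\left(62 \right)} - r{\left(-697,241 \right)}\right) + 4971539}{-2878454 + j{\left(1422,1535 \right)}} = \frac{\left(\left(- \frac{1}{2}\right) 62 - 171\right) + 4971539}{-2878454 + 0} = \frac{\left(-31 - 171\right) + 4971539}{-2878454} = \left(-202 + 4971539\right) \left(- \frac{1}{2878454}\right) = 4971337 \left(- \frac{1}{2878454}\right) = - \frac{4971337}{2878454}$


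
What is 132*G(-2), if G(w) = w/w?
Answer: 132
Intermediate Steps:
G(w) = 1
132*G(-2) = 132*1 = 132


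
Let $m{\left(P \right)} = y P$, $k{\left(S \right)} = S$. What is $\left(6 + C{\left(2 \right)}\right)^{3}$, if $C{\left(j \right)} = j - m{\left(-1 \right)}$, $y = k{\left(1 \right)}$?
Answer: $729$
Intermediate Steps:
$y = 1$
$m{\left(P \right)} = P$ ($m{\left(P \right)} = 1 P = P$)
$C{\left(j \right)} = 1 + j$ ($C{\left(j \right)} = j - -1 = j + 1 = 1 + j$)
$\left(6 + C{\left(2 \right)}\right)^{3} = \left(6 + \left(1 + 2\right)\right)^{3} = \left(6 + 3\right)^{3} = 9^{3} = 729$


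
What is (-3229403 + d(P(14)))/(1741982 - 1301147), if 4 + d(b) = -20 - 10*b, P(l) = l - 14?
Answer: -3229427/440835 ≈ -7.3257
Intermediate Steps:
P(l) = -14 + l
d(b) = -24 - 10*b (d(b) = -4 + (-20 - 10*b) = -24 - 10*b)
(-3229403 + d(P(14)))/(1741982 - 1301147) = (-3229403 + (-24 - 10*(-14 + 14)))/(1741982 - 1301147) = (-3229403 + (-24 - 10*0))/440835 = (-3229403 + (-24 + 0))*(1/440835) = (-3229403 - 24)*(1/440835) = -3229427*1/440835 = -3229427/440835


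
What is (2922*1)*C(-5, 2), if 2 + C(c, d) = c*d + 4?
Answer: -23376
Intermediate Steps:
C(c, d) = 2 + c*d (C(c, d) = -2 + (c*d + 4) = -2 + (4 + c*d) = 2 + c*d)
(2922*1)*C(-5, 2) = (2922*1)*(2 - 5*2) = 2922*(2 - 10) = 2922*(-8) = -23376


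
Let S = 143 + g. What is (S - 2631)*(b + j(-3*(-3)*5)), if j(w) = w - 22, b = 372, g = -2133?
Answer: -1825295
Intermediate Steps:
j(w) = -22 + w
S = -1990 (S = 143 - 2133 = -1990)
(S - 2631)*(b + j(-3*(-3)*5)) = (-1990 - 2631)*(372 + (-22 - 3*(-3)*5)) = -4621*(372 + (-22 + 9*5)) = -4621*(372 + (-22 + 45)) = -4621*(372 + 23) = -4621*395 = -1825295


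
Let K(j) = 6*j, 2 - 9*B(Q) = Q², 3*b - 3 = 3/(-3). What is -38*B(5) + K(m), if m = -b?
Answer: 838/9 ≈ 93.111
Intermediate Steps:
b = ⅔ (b = 1 + (3/(-3))/3 = 1 + (3*(-⅓))/3 = 1 + (⅓)*(-1) = 1 - ⅓ = ⅔ ≈ 0.66667)
m = -⅔ (m = -1*⅔ = -⅔ ≈ -0.66667)
B(Q) = 2/9 - Q²/9
-38*B(5) + K(m) = -38*(2/9 - ⅑*5²) + 6*(-⅔) = -38*(2/9 - ⅑*25) - 4 = -38*(2/9 - 25/9) - 4 = -38*(-23/9) - 4 = 874/9 - 4 = 838/9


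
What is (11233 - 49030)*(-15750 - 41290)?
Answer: 2155940880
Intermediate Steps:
(11233 - 49030)*(-15750 - 41290) = -37797*(-57040) = 2155940880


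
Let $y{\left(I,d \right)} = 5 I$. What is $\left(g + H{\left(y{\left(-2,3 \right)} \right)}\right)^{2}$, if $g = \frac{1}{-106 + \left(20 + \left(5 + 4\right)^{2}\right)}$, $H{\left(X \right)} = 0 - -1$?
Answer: $\frac{16}{25} \approx 0.64$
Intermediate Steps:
$H{\left(X \right)} = 1$ ($H{\left(X \right)} = 0 + 1 = 1$)
$g = - \frac{1}{5}$ ($g = \frac{1}{-106 + \left(20 + 9^{2}\right)} = \frac{1}{-106 + \left(20 + 81\right)} = \frac{1}{-106 + 101} = \frac{1}{-5} = - \frac{1}{5} \approx -0.2$)
$\left(g + H{\left(y{\left(-2,3 \right)} \right)}\right)^{2} = \left(- \frac{1}{5} + 1\right)^{2} = \left(\frac{4}{5}\right)^{2} = \frac{16}{25}$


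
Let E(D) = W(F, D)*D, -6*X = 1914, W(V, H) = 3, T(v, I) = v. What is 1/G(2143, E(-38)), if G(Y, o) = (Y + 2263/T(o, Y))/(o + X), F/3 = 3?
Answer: -49362/242039 ≈ -0.20394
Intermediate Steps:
F = 9 (F = 3*3 = 9)
X = -319 (X = -⅙*1914 = -319)
E(D) = 3*D
G(Y, o) = (Y + 2263/o)/(-319 + o) (G(Y, o) = (Y + 2263/o)/(o - 319) = (Y + 2263/o)/(-319 + o))
1/G(2143, E(-38)) = 1/((2263 + 2143*(3*(-38)))/(((3*(-38)))*(-319 + 3*(-38)))) = 1/((2263 + 2143*(-114))/((-114)*(-319 - 114))) = 1/(-1/114*(2263 - 244302)/(-433)) = 1/(-1/114*(-1/433)*(-242039)) = 1/(-242039/49362) = -49362/242039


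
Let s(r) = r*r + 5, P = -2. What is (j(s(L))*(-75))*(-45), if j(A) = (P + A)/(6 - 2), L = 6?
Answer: 131625/4 ≈ 32906.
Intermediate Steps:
s(r) = 5 + r**2 (s(r) = r**2 + 5 = 5 + r**2)
j(A) = -1/2 + A/4 (j(A) = (-2 + A)/(6 - 2) = (-2 + A)/4 = (-2 + A)*(1/4) = -1/2 + A/4)
(j(s(L))*(-75))*(-45) = ((-1/2 + (5 + 6**2)/4)*(-75))*(-45) = ((-1/2 + (5 + 36)/4)*(-75))*(-45) = ((-1/2 + (1/4)*41)*(-75))*(-45) = ((-1/2 + 41/4)*(-75))*(-45) = ((39/4)*(-75))*(-45) = -2925/4*(-45) = 131625/4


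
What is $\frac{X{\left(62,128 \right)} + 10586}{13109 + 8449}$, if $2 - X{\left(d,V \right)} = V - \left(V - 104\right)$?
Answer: $\frac{5242}{10779} \approx 0.48632$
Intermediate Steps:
$X{\left(d,V \right)} = -102$ ($X{\left(d,V \right)} = 2 - \left(V - \left(V - 104\right)\right) = 2 - \left(V - \left(-104 + V\right)\right) = 2 - 104 = -102$)
$\frac{X{\left(62,128 \right)} + 10586}{13109 + 8449} = \frac{-102 + 10586}{13109 + 8449} = \frac{10484}{21558} = 10484 \cdot \frac{1}{21558} = \frac{5242}{10779}$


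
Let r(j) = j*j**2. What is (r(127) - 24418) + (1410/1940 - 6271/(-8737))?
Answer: 3430578596261/1694978 ≈ 2.0240e+6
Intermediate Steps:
r(j) = j**3
(r(127) - 24418) + (1410/1940 - 6271/(-8737)) = (127**3 - 24418) + (1410/1940 - 6271/(-8737)) = (2048383 - 24418) + (1410*(1/1940) - 6271*(-1/8737)) = 2023965 + (141/194 + 6271/8737) = 2023965 + 2448491/1694978 = 3430578596261/1694978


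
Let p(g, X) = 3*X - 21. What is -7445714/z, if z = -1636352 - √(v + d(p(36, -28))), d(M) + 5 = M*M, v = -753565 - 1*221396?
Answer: 12183808995328/2677648831845 - 7445714*I*√963941/2677648831845 ≈ 4.5502 - 0.0027301*I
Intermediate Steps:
p(g, X) = -21 + 3*X
v = -974961 (v = -753565 - 221396 = -974961)
d(M) = -5 + M² (d(M) = -5 + M*M = -5 + M²)
z = -1636352 - I*√963941 (z = -1636352 - √(-974961 + (-5 + (-21 + 3*(-28))²)) = -1636352 - √(-974961 + (-5 + (-21 - 84)²)) = -1636352 - √(-974961 + (-5 + (-105)²)) = -1636352 - √(-974961 + (-5 + 11025)) = -1636352 - √(-974961 + 11020) = -1636352 - √(-963941) = -1636352 - I*√963941 ≈ -1.6364e+6 - 981.8*I)
-7445714/z = -7445714/(-1636352 - I*√963941)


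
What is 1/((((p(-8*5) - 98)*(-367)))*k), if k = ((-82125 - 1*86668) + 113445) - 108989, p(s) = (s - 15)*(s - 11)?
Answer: 1/163263715053 ≈ 6.1251e-12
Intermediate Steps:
p(s) = (-15 + s)*(-11 + s)
k = -164337 (k = ((-82125 - 86668) + 113445) - 108989 = (-168793 + 113445) - 108989 = -55348 - 108989 = -164337)
1/((((p(-8*5) - 98)*(-367)))*k) = 1/((((165 + (-8*5)**2 - (-208)*5) - 98)*(-367))*(-164337)) = -1/164337/(((165 + (-40)**2 - 26*(-40)) - 98)*(-367)) = -1/164337/(((165 + 1600 + 1040) - 98)*(-367)) = -1/164337/((2805 - 98)*(-367)) = -1/164337/(2707*(-367)) = -1/164337/(-993469) = -1/993469*(-1/164337) = 1/163263715053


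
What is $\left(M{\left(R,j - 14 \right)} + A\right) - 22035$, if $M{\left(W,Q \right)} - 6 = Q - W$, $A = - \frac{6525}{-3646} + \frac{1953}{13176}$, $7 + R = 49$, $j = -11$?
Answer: $- \frac{58966223821}{2668872} \approx -22094.0$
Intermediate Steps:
$R = 42$ ($R = -7 + 49 = 42$)
$A = \frac{5171891}{2668872}$ ($A = \left(-6525\right) \left(- \frac{1}{3646}\right) + 1953 \cdot \frac{1}{13176} = \frac{6525}{3646} + \frac{217}{1464} = \frac{5171891}{2668872} \approx 1.9379$)
$M{\left(W,Q \right)} = 6 + Q - W$ ($M{\left(W,Q \right)} = 6 + \left(Q - W\right) = 6 + Q - W$)
$\left(M{\left(R,j - 14 \right)} + A\right) - 22035 = \left(\left(6 - 25 - 42\right) + \frac{5171891}{2668872}\right) - 22035 = \left(-61 + \frac{5171891}{2668872}\right) - 22035 = - \frac{157629301}{2668872} - 22035 = - \frac{58966223821}{2668872}$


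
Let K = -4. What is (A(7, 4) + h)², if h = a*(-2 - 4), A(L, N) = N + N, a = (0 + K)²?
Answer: 7744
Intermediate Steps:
a = 16 (a = (0 - 4)² = (-4)² = 16)
A(L, N) = 2*N
h = -96 (h = 16*(-2 - 4) = 16*(-6) = -96)
(A(7, 4) + h)² = (2*4 - 96)² = (8 - 96)² = (-88)² = 7744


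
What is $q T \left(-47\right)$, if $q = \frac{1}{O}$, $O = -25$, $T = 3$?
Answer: $\frac{141}{25} \approx 5.64$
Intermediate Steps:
$q = - \frac{1}{25}$ ($q = \frac{1}{-25} = - \frac{1}{25} \approx -0.04$)
$q T \left(-47\right) = \left(- \frac{1}{25}\right) 3 \left(-47\right) = \left(- \frac{3}{25}\right) \left(-47\right) = \frac{141}{25}$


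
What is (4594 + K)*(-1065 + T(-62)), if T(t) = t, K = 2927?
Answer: -8476167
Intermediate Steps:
(4594 + K)*(-1065 + T(-62)) = (4594 + 2927)*(-1065 - 62) = 7521*(-1127) = -8476167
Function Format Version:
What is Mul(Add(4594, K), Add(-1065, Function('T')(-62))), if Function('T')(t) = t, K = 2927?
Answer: -8476167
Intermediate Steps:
Mul(Add(4594, K), Add(-1065, Function('T')(-62))) = Mul(Add(4594, 2927), Add(-1065, -62)) = Mul(7521, -1127) = -8476167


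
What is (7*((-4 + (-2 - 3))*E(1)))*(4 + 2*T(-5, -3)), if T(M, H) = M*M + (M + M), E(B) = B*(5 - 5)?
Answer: 0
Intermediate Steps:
E(B) = 0 (E(B) = B*0 = 0)
T(M, H) = M**2 + 2*M
(7*((-4 + (-2 - 3))*E(1)))*(4 + 2*T(-5, -3)) = (7*((-4 + (-2 - 3))*0))*(4 + 2*(-5*(2 - 5))) = (7*((-4 - 5)*0))*(4 + 2*(-5*(-3))) = (7*(-9*0))*(4 + 2*15) = (7*0)*(4 + 30) = 0*34 = 0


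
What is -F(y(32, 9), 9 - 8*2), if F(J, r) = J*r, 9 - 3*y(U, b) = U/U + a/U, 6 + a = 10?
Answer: 147/8 ≈ 18.375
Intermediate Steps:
a = 4 (a = -6 + 10 = 4)
y(U, b) = 8/3 - 4/(3*U) (y(U, b) = 3 - (U/U + 4/U)/3 = 3 - (1 + 4/U)/3 = 3 + (-⅓ - 4/(3*U)) = 8/3 - 4/(3*U))
-F(y(32, 9), 9 - 8*2) = -(4/3)*(-1 + 2*32)/32*(9 - 8*2) = -(4/3)*(1/32)*(-1 + 64)*(9 - 16) = -(4/3)*(1/32)*63*(-7) = -21*(-7)/8 = -1*(-147/8) = 147/8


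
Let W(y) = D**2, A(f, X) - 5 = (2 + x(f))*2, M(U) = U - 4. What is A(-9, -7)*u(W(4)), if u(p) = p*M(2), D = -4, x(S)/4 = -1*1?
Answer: -32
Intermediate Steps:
x(S) = -4 (x(S) = 4*(-1*1) = 4*(-1) = -4)
M(U) = -4 + U
A(f, X) = 1 (A(f, X) = 5 + (2 - 4)*2 = 5 - 2*2 = 5 - 4 = 1)
W(y) = 16 (W(y) = (-4)**2 = 16)
u(p) = -2*p (u(p) = p*(-4 + 2) = p*(-2) = -2*p)
A(-9, -7)*u(W(4)) = 1*(-2*16) = 1*(-32) = -32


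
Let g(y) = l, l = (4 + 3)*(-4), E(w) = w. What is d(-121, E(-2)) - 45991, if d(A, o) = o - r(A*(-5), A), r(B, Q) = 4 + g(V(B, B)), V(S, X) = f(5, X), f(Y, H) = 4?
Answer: -45969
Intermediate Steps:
l = -28 (l = 7*(-4) = -28)
V(S, X) = 4
g(y) = -28
r(B, Q) = -24 (r(B, Q) = 4 - 28 = -24)
d(A, o) = 24 + o (d(A, o) = o - 1*(-24) = o + 24 = 24 + o)
d(-121, E(-2)) - 45991 = (24 - 2) - 45991 = 22 - 45991 = -45969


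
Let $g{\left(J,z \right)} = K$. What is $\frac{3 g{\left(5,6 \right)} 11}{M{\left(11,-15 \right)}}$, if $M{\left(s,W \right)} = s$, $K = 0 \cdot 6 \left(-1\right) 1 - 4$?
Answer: $-12$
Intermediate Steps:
$K = -4$ ($K = 0 \left(-1\right) 1 - 4 = 0 \cdot 1 - 4 = 0 - 4 = -4$)
$g{\left(J,z \right)} = -4$
$\frac{3 g{\left(5,6 \right)} 11}{M{\left(11,-15 \right)}} = \frac{3 \left(-4\right) 11}{11} = \left(-12\right) 11 \cdot \frac{1}{11} = \left(-132\right) \frac{1}{11} = -12$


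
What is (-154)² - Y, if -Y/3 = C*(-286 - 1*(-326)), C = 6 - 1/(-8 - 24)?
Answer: 97759/4 ≈ 24440.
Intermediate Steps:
C = 193/32 (C = 6 - 1/(-32) = 6 - 1*(-1/32) = 6 + 1/32 = 193/32 ≈ 6.0313)
Y = -2895/4 (Y = -579*(-286 - 1*(-326))/32 = -579*(-286 + 326)/32 = -579*40/32 = -3*965/4 = -2895/4 ≈ -723.75)
(-154)² - Y = (-154)² - 1*(-2895/4) = 23716 + 2895/4 = 97759/4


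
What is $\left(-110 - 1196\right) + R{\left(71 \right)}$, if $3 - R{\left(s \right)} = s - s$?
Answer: $-1303$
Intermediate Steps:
$R{\left(s \right)} = 3$ ($R{\left(s \right)} = 3 - \left(s - s\right) = 3 - 0 = 3 + 0 = 3$)
$\left(-110 - 1196\right) + R{\left(71 \right)} = \left(-110 - 1196\right) + 3 = -1306 + 3 = -1303$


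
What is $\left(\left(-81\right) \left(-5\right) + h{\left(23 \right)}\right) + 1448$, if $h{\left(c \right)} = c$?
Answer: $1876$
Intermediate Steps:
$\left(\left(-81\right) \left(-5\right) + h{\left(23 \right)}\right) + 1448 = \left(\left(-81\right) \left(-5\right) + 23\right) + 1448 = \left(405 + 23\right) + 1448 = 428 + 1448 = 1876$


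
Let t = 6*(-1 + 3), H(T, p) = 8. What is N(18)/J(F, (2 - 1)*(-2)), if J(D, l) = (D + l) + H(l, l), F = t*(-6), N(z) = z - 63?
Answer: 15/22 ≈ 0.68182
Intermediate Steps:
N(z) = -63 + z
t = 12 (t = 6*2 = 12)
F = -72 (F = 12*(-6) = -72)
J(D, l) = 8 + D + l (J(D, l) = (D + l) + 8 = 8 + D + l)
N(18)/J(F, (2 - 1)*(-2)) = (-63 + 18)/(8 - 72 + (2 - 1)*(-2)) = -45/(8 - 72 + 1*(-2)) = -45/(8 - 72 - 2) = -45/(-66) = -45*(-1/66) = 15/22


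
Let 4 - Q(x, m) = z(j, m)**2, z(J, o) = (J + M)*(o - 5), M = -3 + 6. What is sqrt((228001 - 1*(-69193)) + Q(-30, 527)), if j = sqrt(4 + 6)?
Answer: 3*sqrt(-542222 - 181656*sqrt(10)) ≈ 3170.2*I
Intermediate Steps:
M = 3
j = sqrt(10) ≈ 3.1623
z(J, o) = (-5 + o)*(3 + J) (z(J, o) = (J + 3)*(o - 5) = (3 + J)*(-5 + o) = (-5 + o)*(3 + J))
Q(x, m) = 4 - (-15 - 5*sqrt(10) + 3*m + m*sqrt(10))**2 (Q(x, m) = 4 - (-15 - 5*sqrt(10) + 3*m + sqrt(10)*m)**2 = 4 - (-15 - 5*sqrt(10) + 3*m + m*sqrt(10))**2)
sqrt((228001 - 1*(-69193)) + Q(-30, 527)) = sqrt((228001 - 1*(-69193)) + (4 - (15 - 3*527 + 5*sqrt(10) - 1*527*sqrt(10))**2)) = sqrt((228001 + 69193) + (4 - (15 - 1581 + 5*sqrt(10) - 527*sqrt(10))**2)) = sqrt(297194 + (4 - (-1566 - 522*sqrt(10))**2)) = sqrt(297198 - (-1566 - 522*sqrt(10))**2)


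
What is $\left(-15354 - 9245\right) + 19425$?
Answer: $-5174$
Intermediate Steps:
$\left(-15354 - 9245\right) + 19425 = -24599 + 19425 = -5174$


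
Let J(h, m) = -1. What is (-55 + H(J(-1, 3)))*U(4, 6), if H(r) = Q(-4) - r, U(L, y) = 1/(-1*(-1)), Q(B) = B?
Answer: -58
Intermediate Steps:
U(L, y) = 1 (U(L, y) = 1/1 = 1)
H(r) = -4 - r
(-55 + H(J(-1, 3)))*U(4, 6) = (-55 + (-4 - 1*(-1)))*1 = (-55 + (-4 + 1))*1 = (-55 - 3)*1 = -58*1 = -58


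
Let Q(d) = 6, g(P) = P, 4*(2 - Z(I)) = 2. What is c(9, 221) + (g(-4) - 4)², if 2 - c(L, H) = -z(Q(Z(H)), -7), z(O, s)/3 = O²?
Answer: 174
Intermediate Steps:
Z(I) = 3/2 (Z(I) = 2 - ¼*2 = 2 - ½ = 3/2)
z(O, s) = 3*O²
c(L, H) = 110 (c(L, H) = 2 - (-1)*3*6² = 2 - (-1)*3*36 = 2 - (-1)*108 = 2 - 1*(-108) = 2 + 108 = 110)
c(9, 221) + (g(-4) - 4)² = 110 + (-4 - 4)² = 110 + (-8)² = 110 + 64 = 174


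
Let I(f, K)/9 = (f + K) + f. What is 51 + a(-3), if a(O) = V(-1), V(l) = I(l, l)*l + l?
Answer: 77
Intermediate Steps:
I(f, K) = 9*K + 18*f (I(f, K) = 9*((f + K) + f) = 9*((K + f) + f) = 9*(K + 2*f) = 9*K + 18*f)
V(l) = l + 27*l² (V(l) = (9*l + 18*l)*l + l = (27*l)*l + l = 27*l² + l = l + 27*l²)
a(O) = 26 (a(O) = -(1 + 27*(-1)) = -(1 - 27) = -1*(-26) = 26)
51 + a(-3) = 51 + 26 = 77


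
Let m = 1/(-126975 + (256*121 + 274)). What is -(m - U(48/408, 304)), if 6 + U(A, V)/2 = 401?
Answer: 75622751/95725 ≈ 790.00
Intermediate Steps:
U(A, V) = 790 (U(A, V) = -12 + 2*401 = -12 + 802 = 790)
m = -1/95725 (m = 1/(-126975 + (30976 + 274)) = 1/(-126975 + 31250) = 1/(-95725) = -1/95725 ≈ -1.0447e-5)
-(m - U(48/408, 304)) = -(-1/95725 - 1*790) = -(-1/95725 - 790) = -1*(-75622751/95725) = 75622751/95725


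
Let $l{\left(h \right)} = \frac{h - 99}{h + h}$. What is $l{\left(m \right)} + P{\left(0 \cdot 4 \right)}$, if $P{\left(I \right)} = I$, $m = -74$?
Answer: $\frac{173}{148} \approx 1.1689$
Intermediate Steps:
$l{\left(h \right)} = \frac{-99 + h}{2 h}$
$l{\left(m \right)} + P{\left(0 \cdot 4 \right)} = \frac{-99 - 74}{2 \left(-74\right)} + 0 \cdot 4 = \frac{1}{2} \left(- \frac{1}{74}\right) \left(-173\right) + 0 = \frac{173}{148} + 0 = \frac{173}{148}$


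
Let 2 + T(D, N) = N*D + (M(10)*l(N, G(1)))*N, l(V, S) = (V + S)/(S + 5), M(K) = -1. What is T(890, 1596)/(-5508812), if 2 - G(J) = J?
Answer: -248909/1377203 ≈ -0.18074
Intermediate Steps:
G(J) = 2 - J
l(V, S) = (S + V)/(5 + S)
T(D, N) = -2 + D*N + N*(-⅙ - N/6) (T(D, N) = -2 + (N*D + (-((2 - 1*1) + N)/(5 + (2 - 1*1)))*N) = -2 + (D*N + (-((2 - 1) + N)/(5 + (2 - 1)))*N) = -2 + (D*N + (-(1 + N)/(5 + 1))*N) = -2 + (D*N + (-(1 + N)/6)*N) = -2 + (D*N + (-(⅙ + N/6))*N) = -2 + (D*N + (-⅙ - N/6)*N) = -2 + (D*N + N*(-⅙ - N/6)) = -2 + D*N + N*(-⅙ - N/6))
T(890, 1596)/(-5508812) = (-2 + 890*1596 - ⅙*1596*(1 + 1596))/(-5508812) = (-2 + 1420440 - ⅙*1596*1597)*(-1/5508812) = (-2 + 1420440 - 424802)*(-1/5508812) = 995636*(-1/5508812) = -248909/1377203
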